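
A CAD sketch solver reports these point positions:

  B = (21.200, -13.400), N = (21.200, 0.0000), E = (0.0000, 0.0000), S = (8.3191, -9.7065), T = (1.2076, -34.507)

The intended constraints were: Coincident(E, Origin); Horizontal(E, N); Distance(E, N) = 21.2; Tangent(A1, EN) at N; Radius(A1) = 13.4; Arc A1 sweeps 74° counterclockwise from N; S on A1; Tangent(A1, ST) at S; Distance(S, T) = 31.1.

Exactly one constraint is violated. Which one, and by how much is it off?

Distance(S, T) = 31.1 — off by 5.30.

E = (0.00, 0.00) ✓; E.y = 0.00, N.y = 0.00 ✓; |EN| = 21.20 ✓; ∠(BN, NE) = 90.00° ✓; |BN| = 13.40 ✓; bearing(B→S) − bearing(B→N) = 74.00° ✓; |BS| = 13.40 ✓; ∠(BS, ST) = 90.00° ✓; |ST| = 25.80 ✗.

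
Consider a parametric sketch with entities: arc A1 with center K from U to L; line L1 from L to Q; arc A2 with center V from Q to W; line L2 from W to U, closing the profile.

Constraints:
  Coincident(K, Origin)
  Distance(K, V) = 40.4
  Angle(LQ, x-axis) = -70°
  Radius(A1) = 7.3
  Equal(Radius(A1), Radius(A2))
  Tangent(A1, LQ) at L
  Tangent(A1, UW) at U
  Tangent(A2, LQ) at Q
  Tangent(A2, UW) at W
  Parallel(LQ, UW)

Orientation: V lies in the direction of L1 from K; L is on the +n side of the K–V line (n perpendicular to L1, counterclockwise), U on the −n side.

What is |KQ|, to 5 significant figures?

41.054

The slot axis is L1's direction at -70.0°, so u = (cos -70.0°, sin -70.0°) = (0.34202, -0.93969) and n = (−sin -70.0°, cos -70.0°) = (0.93969, 0.34202). K is at the origin and V lies 40.4 along u from K, so V = 40.4·u = (13.818, -37.964). Tangency of A1 to both parallel lines with radius 7.3 puts L and U at K ± 7.3·n: L = (6.8598, 2.4967), U = (-6.8598, -2.4967). Equal radii place Q and W the same way about V: Q = V + 7.3·n = (20.677, -35.467), W = V − 7.3·n = (6.9579, -40.460). Then |KQ| = |Q − K| = 41.054.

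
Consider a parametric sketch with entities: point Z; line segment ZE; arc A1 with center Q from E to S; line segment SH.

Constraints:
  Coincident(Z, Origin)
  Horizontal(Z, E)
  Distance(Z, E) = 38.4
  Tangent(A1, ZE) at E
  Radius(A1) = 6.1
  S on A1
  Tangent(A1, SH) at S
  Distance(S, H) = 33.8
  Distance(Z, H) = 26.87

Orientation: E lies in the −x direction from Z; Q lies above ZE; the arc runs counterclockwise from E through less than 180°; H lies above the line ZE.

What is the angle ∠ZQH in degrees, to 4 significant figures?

42.49°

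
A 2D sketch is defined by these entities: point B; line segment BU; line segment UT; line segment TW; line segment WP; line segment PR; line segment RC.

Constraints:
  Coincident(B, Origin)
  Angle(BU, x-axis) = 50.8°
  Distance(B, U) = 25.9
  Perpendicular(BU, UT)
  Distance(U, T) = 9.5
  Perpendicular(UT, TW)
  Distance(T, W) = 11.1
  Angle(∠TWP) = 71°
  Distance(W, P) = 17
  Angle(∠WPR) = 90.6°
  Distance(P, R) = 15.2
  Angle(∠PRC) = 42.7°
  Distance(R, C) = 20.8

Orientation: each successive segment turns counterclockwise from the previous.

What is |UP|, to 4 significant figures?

8.613

B is at the origin; BU runs at 50.8° with length 25.9, so U = (16.37, 20.07). BU ⟂ UT, so UT runs at 140.8°; with |UT| = 9.5, T = (9.008, 26.08). UT ⟂ TW, so TW runs at -129.2°; with |TW| = 11.1, W = (1.992, 17.47). ∠TWP = 71.0° gives WP at -20.20° from the x-axis; with |WP| = 17.0, P = (17.95, 11.60). Then |UP| = |P − U| = 8.613.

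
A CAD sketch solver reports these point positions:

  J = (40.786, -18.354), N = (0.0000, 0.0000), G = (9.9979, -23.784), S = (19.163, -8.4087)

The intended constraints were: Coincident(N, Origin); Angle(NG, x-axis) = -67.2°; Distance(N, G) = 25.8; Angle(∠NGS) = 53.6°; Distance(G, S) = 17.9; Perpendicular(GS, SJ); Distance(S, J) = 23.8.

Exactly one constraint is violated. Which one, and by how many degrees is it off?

Perpendicular(GS, SJ) — off by 6.10°.

N = (0.00, 0.00) ✓; NG at -67.20° ✓; |NG| = 25.80 ✓; ∠NGS = 53.60° ✓; |GS| = 17.90 ✓; ∠(GS, SJ) = 83.90° ✗; |SJ| = 23.80 ✓.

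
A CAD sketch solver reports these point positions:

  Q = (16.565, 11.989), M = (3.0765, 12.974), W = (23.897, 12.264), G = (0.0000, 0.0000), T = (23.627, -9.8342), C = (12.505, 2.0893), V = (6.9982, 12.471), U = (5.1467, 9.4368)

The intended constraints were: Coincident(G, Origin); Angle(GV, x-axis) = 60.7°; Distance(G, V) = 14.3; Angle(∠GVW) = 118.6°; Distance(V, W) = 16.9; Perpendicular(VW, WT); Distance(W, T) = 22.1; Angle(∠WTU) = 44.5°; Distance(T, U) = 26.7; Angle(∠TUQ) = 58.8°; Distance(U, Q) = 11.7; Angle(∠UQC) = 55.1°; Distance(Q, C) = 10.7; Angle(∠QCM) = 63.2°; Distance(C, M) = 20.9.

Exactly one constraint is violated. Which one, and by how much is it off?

Distance(C, M) = 20.9 — off by 6.50.

G = (0.00, 0.00) ✓; GV at 60.70° ✓; |GV| = 14.30 ✓; ∠GVW = 118.6° ✓; |VW| = 16.90 ✓; ∠(VW, WT) = 90.00° ✓; |WT| = 22.10 ✓; ∠WTU = 44.50° ✓; |TU| = 26.70 ✓; ∠TUQ = 58.80° ✓; |UQ| = 11.70 ✓; ∠UQC = 55.10° ✓; |QC| = 10.70 ✓; ∠QCM = 63.20° ✓; |CM| = 14.40 ✗.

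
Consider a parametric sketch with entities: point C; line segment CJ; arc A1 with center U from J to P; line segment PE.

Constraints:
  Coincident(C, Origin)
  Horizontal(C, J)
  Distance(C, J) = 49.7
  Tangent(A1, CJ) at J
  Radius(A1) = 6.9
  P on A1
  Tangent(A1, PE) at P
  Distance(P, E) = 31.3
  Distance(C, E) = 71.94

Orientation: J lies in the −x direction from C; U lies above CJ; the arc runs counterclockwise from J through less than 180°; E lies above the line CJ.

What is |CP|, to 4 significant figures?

45.36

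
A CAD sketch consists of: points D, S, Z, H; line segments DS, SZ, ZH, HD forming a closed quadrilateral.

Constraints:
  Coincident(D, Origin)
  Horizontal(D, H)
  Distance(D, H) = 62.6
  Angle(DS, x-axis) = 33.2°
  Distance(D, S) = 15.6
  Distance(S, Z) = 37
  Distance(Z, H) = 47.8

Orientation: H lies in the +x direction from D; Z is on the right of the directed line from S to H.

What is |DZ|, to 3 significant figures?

35.6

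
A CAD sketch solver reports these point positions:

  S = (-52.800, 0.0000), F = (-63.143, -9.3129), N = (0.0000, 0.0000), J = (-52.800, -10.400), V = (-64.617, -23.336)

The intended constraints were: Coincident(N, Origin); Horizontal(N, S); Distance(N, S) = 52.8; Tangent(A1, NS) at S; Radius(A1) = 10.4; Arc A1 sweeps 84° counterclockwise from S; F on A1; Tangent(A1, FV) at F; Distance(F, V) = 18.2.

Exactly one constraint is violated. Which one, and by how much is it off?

Distance(F, V) = 18.2 — off by 4.10.

N = (0.00, 0.00) ✓; N.y = 0.00, S.y = 0.00 ✓; |NS| = 52.80 ✓; ∠(JS, SN) = 90.00° ✓; |JS| = 10.40 ✓; bearing(J→F) − bearing(J→S) = 84.00° ✓; |JF| = 10.40 ✓; ∠(JF, FV) = 90.00° ✓; |FV| = 14.10 ✗.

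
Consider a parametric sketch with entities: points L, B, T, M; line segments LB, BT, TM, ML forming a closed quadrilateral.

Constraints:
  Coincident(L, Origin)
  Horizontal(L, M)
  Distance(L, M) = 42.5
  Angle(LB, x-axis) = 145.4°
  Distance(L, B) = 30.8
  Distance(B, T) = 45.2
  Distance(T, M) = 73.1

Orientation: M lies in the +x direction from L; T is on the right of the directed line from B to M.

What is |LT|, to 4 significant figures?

37.42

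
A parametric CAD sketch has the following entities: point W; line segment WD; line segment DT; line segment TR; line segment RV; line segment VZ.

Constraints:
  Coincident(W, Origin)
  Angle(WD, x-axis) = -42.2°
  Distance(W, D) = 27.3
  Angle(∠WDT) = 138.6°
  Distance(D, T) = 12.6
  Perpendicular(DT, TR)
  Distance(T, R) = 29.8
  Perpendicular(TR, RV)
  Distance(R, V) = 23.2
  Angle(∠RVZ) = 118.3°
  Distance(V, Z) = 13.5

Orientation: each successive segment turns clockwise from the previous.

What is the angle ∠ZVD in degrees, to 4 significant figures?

47.88°

W is at the origin; WD runs at -42.2° with length 27.3, so D = (20.22, -18.34). ∠WDT = 138.6° gives DT at -83.60° from the x-axis; with |DT| = 12.6, T = (21.63, -30.86). DT ⟂ TR, so TR runs at -173.6°; with |TR| = 29.8, R = (-7.986, -34.18). The perpendicularity gives RV at right angles to TR, so RV runs at 96.40°; with |RV| = 23.2, V = (-10.57, -11.13). ∠RVZ = 118.3° gives VZ at 34.70° from the x-axis; with |VZ| = 13.5, Z = (0.5271, -3.441). Then cos ∠ZVD = VZ·VD / (|VZ||VD|), giving 47.88°.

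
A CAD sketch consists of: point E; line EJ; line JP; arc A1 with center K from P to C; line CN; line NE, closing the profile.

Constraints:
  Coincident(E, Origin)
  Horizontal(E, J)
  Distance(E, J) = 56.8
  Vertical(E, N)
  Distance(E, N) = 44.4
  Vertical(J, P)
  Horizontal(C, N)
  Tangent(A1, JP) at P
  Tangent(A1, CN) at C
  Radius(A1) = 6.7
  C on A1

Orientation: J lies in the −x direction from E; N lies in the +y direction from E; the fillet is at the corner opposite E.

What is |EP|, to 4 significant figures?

68.17

The virtual corner opposite E is at (-56.80, 44.40). Tangency of A1 to JP means the radius KP is perpendicular to JP and A1 meets CN tangentially, so KC is at right angles to CN, with radius 6.7, so the center K sits 6.7 in from both sides at K = (-50.10, 37.70). That places the tangent points at P = (-56.80, 37.70) on JP and C = (-50.10, 44.40) on CN. Then |EP| = |P − E| = 68.17.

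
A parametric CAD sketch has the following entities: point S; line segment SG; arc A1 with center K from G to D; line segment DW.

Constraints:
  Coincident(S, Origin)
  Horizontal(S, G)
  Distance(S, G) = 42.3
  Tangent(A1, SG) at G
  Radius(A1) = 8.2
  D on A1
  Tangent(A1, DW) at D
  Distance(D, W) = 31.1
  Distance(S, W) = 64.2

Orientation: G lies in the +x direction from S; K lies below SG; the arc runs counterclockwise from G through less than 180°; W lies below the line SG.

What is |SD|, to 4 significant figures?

37.30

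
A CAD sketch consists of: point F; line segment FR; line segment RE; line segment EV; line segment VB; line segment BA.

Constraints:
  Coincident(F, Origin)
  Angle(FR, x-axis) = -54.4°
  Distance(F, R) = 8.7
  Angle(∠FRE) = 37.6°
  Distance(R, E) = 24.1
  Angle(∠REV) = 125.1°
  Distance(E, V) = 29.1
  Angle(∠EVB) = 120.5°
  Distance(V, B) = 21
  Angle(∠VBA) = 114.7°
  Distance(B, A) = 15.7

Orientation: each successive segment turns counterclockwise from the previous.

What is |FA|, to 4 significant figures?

38.90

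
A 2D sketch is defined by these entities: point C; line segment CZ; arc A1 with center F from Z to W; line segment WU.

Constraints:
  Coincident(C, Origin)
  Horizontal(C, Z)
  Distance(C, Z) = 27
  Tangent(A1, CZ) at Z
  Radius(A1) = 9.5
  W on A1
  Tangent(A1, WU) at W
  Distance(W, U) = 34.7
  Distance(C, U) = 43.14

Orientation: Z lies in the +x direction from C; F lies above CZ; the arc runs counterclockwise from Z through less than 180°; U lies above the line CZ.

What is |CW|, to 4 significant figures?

37.58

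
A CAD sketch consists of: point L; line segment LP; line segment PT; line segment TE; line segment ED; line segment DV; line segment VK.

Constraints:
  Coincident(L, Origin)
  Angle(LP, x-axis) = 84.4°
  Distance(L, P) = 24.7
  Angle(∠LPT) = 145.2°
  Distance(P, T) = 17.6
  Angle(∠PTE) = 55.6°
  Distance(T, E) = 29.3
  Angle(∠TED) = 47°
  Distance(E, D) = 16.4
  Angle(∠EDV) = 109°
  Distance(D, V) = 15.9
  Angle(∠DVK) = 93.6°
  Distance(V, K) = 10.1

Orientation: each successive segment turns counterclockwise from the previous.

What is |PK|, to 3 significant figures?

18.7

L is at the origin; LP runs at 84.4° with length 24.7, so P = (2.41, 24.6). ∠LPT = 145.2° gives PT at 119° from the x-axis; with |PT| = 17.6, T = (-6.18, 39.9). ∠PTE = 55.6° gives TE at -116° from the x-axis; with |TE| = 29.3, E = (-19.2, 13.7). ∠TED = 47.0° gives ED at 16.6° from the x-axis; with |ED| = 16.4, D = (-3.49, 18.4). ∠EDV = 109.0° gives DV at 87.6° from the x-axis; with |DV| = 15.9, V = (-2.82, 34.3). ∠DVK = 93.6° gives VK at 174° from the x-axis; with |VK| = 10.1, K = (-12.9, 35.3). Then |PK| = |K − P| = 18.7.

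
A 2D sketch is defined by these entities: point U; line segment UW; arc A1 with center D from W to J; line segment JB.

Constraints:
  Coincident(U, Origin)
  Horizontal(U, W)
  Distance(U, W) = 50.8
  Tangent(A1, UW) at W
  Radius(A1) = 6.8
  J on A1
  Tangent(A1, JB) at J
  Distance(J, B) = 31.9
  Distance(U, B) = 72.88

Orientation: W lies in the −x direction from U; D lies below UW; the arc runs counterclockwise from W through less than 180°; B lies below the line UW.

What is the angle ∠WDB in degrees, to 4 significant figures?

158.6°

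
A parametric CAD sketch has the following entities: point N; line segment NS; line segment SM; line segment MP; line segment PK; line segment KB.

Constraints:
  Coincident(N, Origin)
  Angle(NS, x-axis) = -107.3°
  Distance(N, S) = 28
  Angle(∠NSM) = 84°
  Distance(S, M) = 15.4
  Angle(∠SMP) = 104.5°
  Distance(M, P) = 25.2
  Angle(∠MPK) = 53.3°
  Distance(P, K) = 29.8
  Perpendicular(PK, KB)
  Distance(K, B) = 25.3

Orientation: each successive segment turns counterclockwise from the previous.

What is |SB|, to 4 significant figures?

10.92

∠MPK = 53.3° gives PK at -169.1° from the x-axis; with |PK| = 29.8, K = (-11.52, -12.70). PK is perpendicular to KB, so KB runs at -79.10°; with |KB| = 25.3, B = (-6.735, -37.54). Then |SB| = |B − S| = 10.92.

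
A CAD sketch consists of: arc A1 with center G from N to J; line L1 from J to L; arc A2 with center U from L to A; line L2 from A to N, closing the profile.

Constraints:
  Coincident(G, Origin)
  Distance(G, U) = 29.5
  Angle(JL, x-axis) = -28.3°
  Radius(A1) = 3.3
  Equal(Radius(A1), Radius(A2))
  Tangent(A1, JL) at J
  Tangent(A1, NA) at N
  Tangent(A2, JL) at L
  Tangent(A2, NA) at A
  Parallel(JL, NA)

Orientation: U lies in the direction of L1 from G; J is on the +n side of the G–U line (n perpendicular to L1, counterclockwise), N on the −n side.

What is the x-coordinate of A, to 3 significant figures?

24.4

The slot axis is L1's direction at -28.3°, so u = (cos -28.3°, sin -28.3°) = (0.880, -0.474) and n = (−sin -28.3°, cos -28.3°) = (0.474, 0.880). G is at the origin and U lies 29.5 along u from G, so U = 29.5·u = (26.0, -14.0). Tangency of A1 to both parallel lines with radius 3.3 puts J and N at G ± 3.3·n: J = (1.56, 2.91), N = (-1.56, -2.91). Equal radii place L and A the same way about U: L = U + 3.3·n = (27.5, -11.1), A = U − 3.3·n = (24.4, -16.9). So A.x = 24.4.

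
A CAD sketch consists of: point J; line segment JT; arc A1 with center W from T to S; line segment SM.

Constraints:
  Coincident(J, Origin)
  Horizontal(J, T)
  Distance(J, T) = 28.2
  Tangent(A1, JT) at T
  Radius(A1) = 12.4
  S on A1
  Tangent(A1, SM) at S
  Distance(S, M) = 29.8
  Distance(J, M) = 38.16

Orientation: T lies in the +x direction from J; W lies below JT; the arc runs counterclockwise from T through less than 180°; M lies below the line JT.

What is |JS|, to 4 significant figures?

18.56

J is at the origin; J and T share the same y with |JT| = 28.2 and T on the +x side, so T = (28.20, 0.000). Tangency of A1 to JT means the radius WT is perpendicular to JT, so W = T + (0, -12.4) = (28.20, -12.40). Since WS ⟂ SM (tangency), |WM| = √(12.4² + 29.8²) = 32.28 regardless of where S sits on A1. So M lies on both circle(J, 38.16) and circle(W, 32.28); the below-JT intersection is M = (7.743, -37.37). S is the foot of the tangent from M: S = (16.33, -8.829).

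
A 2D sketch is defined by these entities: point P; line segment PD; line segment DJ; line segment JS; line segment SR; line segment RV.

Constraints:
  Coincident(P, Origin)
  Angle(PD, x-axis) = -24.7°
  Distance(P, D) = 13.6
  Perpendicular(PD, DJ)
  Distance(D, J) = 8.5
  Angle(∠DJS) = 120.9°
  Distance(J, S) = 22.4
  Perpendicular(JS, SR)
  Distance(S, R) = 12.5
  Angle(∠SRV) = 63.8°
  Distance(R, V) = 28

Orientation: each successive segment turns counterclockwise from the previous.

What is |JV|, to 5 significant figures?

2.7267

P is at the origin; PD runs at -24.7° with length 13.6, so D = (12.356, -5.6830). PD is perpendicular to DJ, so DJ runs at 65.300°; with |DJ| = 8.5, J = (15.908, 2.0393). ∠DJS = 120.9° gives JS at 124.40° from the x-axis; with |JS| = 22.4, S = (3.2523, 20.522). The perpendicularity gives SR at right angles to JS, so SR runs at -145.60°; with |SR| = 12.5, R = (-7.0616, 13.460). ∠SRV = 63.8° gives RV at -29.400° from the x-axis; with |RV| = 28.0, V = (17.332, -0.28552). Then |JV| = |V − J| = 2.7267.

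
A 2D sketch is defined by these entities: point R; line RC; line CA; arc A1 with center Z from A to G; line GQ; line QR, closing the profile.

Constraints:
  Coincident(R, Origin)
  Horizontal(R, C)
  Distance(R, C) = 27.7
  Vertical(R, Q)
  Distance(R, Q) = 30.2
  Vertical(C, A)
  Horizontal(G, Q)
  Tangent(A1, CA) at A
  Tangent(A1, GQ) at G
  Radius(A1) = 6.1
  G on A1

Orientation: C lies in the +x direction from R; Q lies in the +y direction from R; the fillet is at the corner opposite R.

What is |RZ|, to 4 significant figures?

32.36

R and Q share the same x with |RQ| = 30.2 and Q on the +y side, so Q = (0.000, 30.20). The virtual corner opposite R is at (27.70, 30.20). Tangency of A1 to CA means the radius ZA is perpendicular to CA and since A1 is tangent to GQ there, ZG ⟂ GQ, with radius 6.1, so the center Z sits 6.1 in from both sides at Z = (21.60, 24.10). Then |RZ| = |Z − R| = 32.36.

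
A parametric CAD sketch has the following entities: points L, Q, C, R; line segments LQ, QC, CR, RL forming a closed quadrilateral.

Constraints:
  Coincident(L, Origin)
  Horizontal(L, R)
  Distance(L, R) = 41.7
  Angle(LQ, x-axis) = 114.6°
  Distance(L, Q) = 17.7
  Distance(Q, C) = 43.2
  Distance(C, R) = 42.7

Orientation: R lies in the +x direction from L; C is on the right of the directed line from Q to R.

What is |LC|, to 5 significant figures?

25.631

Checks: L = (0.00, 0.00) ✓; |QC| = 43.20 ✓; |CR| = 42.70 ✓.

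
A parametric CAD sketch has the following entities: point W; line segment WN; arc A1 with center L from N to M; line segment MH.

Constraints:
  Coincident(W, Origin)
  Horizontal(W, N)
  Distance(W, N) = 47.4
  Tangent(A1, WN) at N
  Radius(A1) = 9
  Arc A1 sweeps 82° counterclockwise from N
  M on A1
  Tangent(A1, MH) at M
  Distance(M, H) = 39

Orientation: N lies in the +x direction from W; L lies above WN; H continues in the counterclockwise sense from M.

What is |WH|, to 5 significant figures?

77.213

W is at the origin; W and N share the same y with |WN| = 47.4 and N on the +x side, so N = (47.400, 0.0000). A1 meets WN tangentially, so LN is at right angles to WN, so L = N + (0, 9) = (47.400, 9.0000). On A1, N sits at bearing -90° from L; an 82° counterclockwise sweep puts M at bearing -8°, so M = L + 9.0·(cos -8°, sin -8°) = (56.312, 7.7474). Since A1 is tangent to MH there, LM ⟂ MH, so MH runs along (−sin -8°, cos -8°); with |MH| = 39.0, H = (61.740, 46.368). Then |WH| = |H − W| = 77.213.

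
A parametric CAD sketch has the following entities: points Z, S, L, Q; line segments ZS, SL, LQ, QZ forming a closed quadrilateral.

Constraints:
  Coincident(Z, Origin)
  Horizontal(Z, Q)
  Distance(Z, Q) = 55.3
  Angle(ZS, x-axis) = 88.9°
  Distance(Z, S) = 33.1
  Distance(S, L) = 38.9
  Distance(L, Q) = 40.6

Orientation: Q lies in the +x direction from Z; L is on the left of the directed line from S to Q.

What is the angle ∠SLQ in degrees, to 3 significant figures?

107°

Checks: |SL| = 38.90 ✓; |LQ| = 40.60 ✓.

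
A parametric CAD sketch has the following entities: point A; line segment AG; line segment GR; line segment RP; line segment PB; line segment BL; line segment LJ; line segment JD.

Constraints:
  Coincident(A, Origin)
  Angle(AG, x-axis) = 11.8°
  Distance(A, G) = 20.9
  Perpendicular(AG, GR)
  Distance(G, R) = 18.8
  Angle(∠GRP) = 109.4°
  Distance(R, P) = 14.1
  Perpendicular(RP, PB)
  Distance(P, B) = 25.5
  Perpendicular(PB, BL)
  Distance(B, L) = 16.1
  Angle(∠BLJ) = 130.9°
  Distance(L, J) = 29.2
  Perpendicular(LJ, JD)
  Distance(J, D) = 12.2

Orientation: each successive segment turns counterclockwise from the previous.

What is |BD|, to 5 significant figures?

39.741

∠BLJ = 130.9° gives LJ at 41.500° from the x-axis; with |LJ| = 29.2, J = (37.093, 16.485). LJ is perpendicular to JD, so JD runs at 131.50°; with |JD| = 12.2, D = (29.009, 25.622). Then |BD| = |D − B| = 39.741.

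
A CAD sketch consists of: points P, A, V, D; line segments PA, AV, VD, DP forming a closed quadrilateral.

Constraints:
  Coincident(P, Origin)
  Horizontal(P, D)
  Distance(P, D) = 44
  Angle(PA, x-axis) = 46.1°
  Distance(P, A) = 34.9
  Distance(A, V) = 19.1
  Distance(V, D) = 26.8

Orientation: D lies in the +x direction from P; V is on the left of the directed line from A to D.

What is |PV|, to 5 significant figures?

50.857

P is at the origin; PD is horizontal with |PD| = 44.0 and D in +x, so D = (44.0, 0). PA runs at 46.1° with |PA| = 34.9, so A = (24.200, 25.147). V is determined by |AV| = 19.1 and |VD| = 26.8 together: it lies at the intersection of circle(A, 19.1) and circle(D, 26.8). With |AD| = 32.007, the foot of the radical line on AD is 10.482 from A and the perpendicular offset is √(19.1² − 10.482²) = 15.967. Taking the left-of-AD solution: V = (43.229, 26.789).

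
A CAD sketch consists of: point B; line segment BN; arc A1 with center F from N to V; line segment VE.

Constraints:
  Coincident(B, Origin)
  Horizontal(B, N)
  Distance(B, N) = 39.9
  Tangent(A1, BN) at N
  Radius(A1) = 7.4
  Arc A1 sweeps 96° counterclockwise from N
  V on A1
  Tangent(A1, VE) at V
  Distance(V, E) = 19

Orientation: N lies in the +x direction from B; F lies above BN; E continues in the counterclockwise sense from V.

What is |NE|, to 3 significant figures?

27.6

B is at the origin; B and N share the same y with |BN| = 39.9 and N on the +x side, so N = (39.9, 0.00). Tangency of A1 to BN means the radius FN is perpendicular to BN, so F = N + (0, 7.4) = (39.9, 7.40). On A1, N sits at bearing -90° from F; a 96° counterclockwise sweep puts V at bearing 6°, so V = F + 7.4·(cos 6°, sin 6°) = (47.3, 8.17). The tangent condition forces FV to be normal to VE, so VE runs along (−sin 6°, cos 6°); with |VE| = 19.0, E = (45.3, 27.1). Then |NE| = |E − N| = 27.6.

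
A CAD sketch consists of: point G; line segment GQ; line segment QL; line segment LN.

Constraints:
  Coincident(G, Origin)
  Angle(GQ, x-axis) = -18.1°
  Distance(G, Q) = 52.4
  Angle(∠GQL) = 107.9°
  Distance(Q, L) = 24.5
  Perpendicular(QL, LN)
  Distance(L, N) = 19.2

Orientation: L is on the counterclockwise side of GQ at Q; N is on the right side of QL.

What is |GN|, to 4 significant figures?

80.12

G is at the origin; GQ runs at -18.1° with length 52.4, so Q = 52.4·(cos -18.1°, sin -18.1°) = (49.81, -16.28). ∠GQL = 107.9°, so QL runs at -18.1° + (180° − 107.9°) = 54.00° from the x-axis; with |QL| = 24.5, L = Q + 24.5·(cos 54.00°, sin 54.00°) = (64.21, 3.541). QL ⟂ LN; with |LN| = 19.2 on the right of QL, N = L + 19.2·(0.8090, -0.5878) = (79.74, -7.744). Then |GN| = |N − G| = 80.12.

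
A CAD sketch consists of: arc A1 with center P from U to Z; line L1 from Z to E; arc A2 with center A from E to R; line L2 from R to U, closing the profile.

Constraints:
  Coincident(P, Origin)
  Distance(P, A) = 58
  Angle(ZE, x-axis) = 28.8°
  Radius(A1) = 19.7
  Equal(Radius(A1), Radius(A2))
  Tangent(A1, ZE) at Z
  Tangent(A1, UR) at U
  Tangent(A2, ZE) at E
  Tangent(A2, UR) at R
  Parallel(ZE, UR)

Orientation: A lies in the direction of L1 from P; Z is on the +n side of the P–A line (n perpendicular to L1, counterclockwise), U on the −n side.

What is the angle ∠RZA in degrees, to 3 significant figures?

15.4°

Tangency of A1 to both parallel lines with radius 19.7 puts Z and U at P ± 19.7·n: Z = (-9.49, 17.3), U = (9.49, -17.3). Equal radii place E and R the same way about A: E = A + 19.7·n = (41.3, 45.2), R = A − 19.7·n = (60.3, 10.7). Then cos ∠RZA = ZR·ZA / (|ZR||ZA|), giving 15.4°.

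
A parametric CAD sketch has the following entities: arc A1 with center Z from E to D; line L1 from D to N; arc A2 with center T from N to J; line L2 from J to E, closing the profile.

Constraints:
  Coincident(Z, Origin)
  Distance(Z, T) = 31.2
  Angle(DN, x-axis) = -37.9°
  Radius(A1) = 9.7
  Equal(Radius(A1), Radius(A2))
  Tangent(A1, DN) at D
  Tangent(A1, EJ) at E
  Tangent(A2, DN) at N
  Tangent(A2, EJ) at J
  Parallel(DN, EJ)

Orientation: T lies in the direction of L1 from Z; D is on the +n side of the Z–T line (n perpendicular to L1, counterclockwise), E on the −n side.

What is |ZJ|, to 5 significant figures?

32.673

Tangency of A1 to both parallel lines with radius 9.7 puts D and E at Z ± 9.7·n: D = (5.9586, 7.6541), E = (-5.9586, -7.6541). Equal radii place N and J the same way about T: N = T + 9.7·n = (30.578, -11.512), J = T − 9.7·n = (18.661, -26.820). Then |ZJ| = |J − Z| = 32.673.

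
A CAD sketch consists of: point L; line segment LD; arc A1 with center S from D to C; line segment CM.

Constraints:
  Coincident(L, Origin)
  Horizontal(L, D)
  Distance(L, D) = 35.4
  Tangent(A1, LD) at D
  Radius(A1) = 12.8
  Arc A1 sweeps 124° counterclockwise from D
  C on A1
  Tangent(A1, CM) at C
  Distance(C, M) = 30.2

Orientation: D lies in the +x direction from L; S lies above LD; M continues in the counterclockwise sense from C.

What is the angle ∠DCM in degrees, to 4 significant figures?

118.0°

L is at the origin; L and D share the same y with |LD| = 35.4 and D on the +x side, so D = (35.40, 0.000). Tangency of A1 to LD means the radius SD is perpendicular to LD, so S = D + (0, 12.8) = (35.40, 12.80). On A1, D sits at bearing -90° from S; a 124° counterclockwise sweep puts C at bearing 34°, so C = S + 12.8·(cos 34°, sin 34°) = (46.01, 19.96). The tangent condition forces SC to be normal to CM, so CM runs along (−sin 34°, cos 34°); with |CM| = 30.2, M = (29.12, 44.99). Then cos ∠DCM = CD·CM / (|CD||CM|), giving 118.0°.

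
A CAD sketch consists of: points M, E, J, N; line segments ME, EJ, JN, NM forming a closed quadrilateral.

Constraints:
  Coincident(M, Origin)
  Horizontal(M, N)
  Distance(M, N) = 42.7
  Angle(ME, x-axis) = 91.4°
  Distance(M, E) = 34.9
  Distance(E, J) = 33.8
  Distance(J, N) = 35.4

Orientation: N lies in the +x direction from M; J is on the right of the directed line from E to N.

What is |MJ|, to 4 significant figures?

7.657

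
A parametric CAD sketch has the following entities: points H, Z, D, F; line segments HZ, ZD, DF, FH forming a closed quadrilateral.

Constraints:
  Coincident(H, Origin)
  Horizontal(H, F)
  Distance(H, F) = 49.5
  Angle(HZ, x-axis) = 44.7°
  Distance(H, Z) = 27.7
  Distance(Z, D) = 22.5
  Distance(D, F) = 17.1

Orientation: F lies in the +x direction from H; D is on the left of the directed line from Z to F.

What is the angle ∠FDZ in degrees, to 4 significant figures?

127.6°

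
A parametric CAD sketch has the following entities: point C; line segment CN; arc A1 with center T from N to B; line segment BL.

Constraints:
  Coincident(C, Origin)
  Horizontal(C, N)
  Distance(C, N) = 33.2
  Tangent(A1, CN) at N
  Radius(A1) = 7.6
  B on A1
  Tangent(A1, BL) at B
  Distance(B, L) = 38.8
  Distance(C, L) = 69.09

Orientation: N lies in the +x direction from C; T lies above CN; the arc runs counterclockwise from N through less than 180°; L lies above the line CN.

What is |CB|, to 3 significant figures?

40.3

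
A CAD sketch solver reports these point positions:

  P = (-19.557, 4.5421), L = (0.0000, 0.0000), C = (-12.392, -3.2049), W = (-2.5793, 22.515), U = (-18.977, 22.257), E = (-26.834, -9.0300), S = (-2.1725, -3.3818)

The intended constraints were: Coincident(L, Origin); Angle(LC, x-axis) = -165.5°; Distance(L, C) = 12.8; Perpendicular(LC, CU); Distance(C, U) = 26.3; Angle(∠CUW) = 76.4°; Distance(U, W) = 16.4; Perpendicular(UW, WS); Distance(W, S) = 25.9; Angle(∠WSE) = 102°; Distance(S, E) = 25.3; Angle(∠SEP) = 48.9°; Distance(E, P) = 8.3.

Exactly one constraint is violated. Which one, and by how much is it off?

Distance(E, P) = 8.3 — off by 7.10.

L = (0.00, 0.00) ✓; LC at -165.5° ✓; |LC| = 12.80 ✓; ∠(LC, CU) = 90.00° ✓; |CU| = 26.30 ✓; ∠CUW = 76.40° ✓; |UW| = 16.40 ✓; ∠(UW, WS) = 90.00° ✓; |WS| = 25.90 ✓; ∠WSE = 102.0° ✓; |SE| = 25.30 ✓; ∠SEP = 48.90° ✓; |EP| = 15.40 ✗.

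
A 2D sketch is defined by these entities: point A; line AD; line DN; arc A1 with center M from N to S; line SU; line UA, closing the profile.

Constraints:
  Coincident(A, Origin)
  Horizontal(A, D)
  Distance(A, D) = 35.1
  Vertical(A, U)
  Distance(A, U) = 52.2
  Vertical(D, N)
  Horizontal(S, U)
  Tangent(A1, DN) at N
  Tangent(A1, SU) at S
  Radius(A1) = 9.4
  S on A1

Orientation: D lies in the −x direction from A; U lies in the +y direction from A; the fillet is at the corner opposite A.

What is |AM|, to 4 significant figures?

49.92

A and U share the same x with |AU| = 52.2 and U on the +y side, so U = (0.000, 52.20). The virtual corner opposite A is at (-35.10, 52.20). A1 meets DN tangentially, so MN is at right angles to DN and the tangent condition forces MS to be normal to SU, with radius 9.4, so the center M sits 9.4 in from both sides at M = (-25.70, 42.80). Then |AM| = |M − A| = 49.92.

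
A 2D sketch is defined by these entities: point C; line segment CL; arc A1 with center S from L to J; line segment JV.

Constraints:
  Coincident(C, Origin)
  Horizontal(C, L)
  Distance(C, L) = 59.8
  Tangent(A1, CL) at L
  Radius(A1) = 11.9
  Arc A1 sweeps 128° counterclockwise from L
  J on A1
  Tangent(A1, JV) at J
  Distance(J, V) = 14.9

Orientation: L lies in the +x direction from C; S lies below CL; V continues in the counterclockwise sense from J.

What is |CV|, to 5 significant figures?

67.162

On A1, L sits at bearing 90° from S; a 128° counterclockwise sweep puts J at bearing 218°, so J = S + 11.9·(cos 218°, sin 218°) = (50.423, -19.226). Since A1 is tangent to JV there, SJ ⟂ JV, so JV runs along (−sin 218°, cos 218°); with |JV| = 14.9, V = (59.596, -30.968). Then |CV| = |V − C| = 67.162.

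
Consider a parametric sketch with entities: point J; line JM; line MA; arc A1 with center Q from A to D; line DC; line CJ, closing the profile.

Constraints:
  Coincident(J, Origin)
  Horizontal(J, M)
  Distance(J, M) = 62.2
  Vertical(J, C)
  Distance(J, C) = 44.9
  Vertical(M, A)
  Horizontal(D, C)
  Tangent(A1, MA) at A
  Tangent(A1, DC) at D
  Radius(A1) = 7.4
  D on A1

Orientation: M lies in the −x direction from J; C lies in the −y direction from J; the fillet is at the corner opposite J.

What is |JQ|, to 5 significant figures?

66.402

J is at the origin; JM is horizontal with |JM| = 62.2 and M on the −x side, so M = (-62.200, 0.0000). J and C share the same x with |JC| = 44.9 and C on the −y side, so C = (0.0000, -44.900). The virtual corner opposite J is at (-62.200, -44.900). Tangency of A1 to MA means the radius QA is perpendicular to MA and the tangent condition forces QD to be normal to DC, with radius 7.4, so the center Q sits 7.4 in from both sides at Q = (-54.800, -37.500). Then |JQ| = |Q − J| = 66.402.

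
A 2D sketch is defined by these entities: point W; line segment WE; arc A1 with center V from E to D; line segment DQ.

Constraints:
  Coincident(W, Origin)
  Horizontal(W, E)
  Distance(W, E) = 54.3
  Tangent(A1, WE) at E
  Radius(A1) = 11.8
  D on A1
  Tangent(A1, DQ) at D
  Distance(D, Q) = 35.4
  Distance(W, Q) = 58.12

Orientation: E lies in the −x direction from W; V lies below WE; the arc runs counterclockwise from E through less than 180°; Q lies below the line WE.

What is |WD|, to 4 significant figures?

65.70

W is at the origin; W and E share the same y with |WE| = 54.3 and E on the −x side, so E = (-54.30, 0.000). Since A1 is tangent to WE there, VE ⟂ WE, so V = E + (0, -11.8) = (-54.30, -11.80). Since VD ⟂ DQ (tangency), |VQ| = √(11.8² + 35.4²) = 37.31 regardless of where D sits on A1. So Q lies on both circle(W, 58.12) and circle(V, 37.31); the below-WE intersection is Q = (-36.97, -44.85). D is the foot of the tangent from Q: D = (-62.48, -20.30).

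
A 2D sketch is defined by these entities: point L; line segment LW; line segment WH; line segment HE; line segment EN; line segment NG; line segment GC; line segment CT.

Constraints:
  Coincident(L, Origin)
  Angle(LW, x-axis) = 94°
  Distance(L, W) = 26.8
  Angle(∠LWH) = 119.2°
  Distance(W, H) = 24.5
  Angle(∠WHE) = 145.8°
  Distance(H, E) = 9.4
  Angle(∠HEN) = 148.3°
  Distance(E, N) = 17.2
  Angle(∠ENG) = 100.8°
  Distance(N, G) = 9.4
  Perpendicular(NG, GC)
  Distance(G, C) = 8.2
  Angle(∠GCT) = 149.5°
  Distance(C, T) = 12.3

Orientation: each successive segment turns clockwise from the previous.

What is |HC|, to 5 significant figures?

19.783

L is at the origin; LW runs at 94.0° with length 26.8, so W = (-1.8695, 26.735). ∠LWH = 119.2° gives WH at 33.200° from the x-axis; with |WH| = 24.5, H = (18.631, 40.150). ∠WHE = 145.8° gives HE at -1.0000° from the x-axis; with |HE| = 9.4, E = (28.030, 39.986). ∠HEN = 148.3° gives EN at -32.700° from the x-axis; with |EN| = 17.2, N = (42.504, 30.694). ∠ENG = 100.8° gives NG at -111.90° from the x-axis; with |NG| = 9.4, G = (38.998, 21.972). The perpendicularity gives GC at right angles to NG, so GC runs at 158.10°; with |GC| = 8.2, C = (31.389, 25.031). Then |HC| = |C − H| = 19.783.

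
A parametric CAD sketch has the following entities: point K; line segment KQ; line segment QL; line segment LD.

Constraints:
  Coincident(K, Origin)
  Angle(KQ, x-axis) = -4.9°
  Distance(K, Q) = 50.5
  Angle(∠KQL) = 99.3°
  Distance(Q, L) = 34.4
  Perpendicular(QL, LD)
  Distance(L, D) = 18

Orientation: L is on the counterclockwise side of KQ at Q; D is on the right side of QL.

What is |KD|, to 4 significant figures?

80.08

∠KQL = 99.3°, so QL runs at -4.9° + (180° − 99.3°) = 75.80° from the x-axis; with |QL| = 34.4, L = Q + 34.4·(cos 75.80°, sin 75.80°) = (58.75, 29.04). The perpendicularity gives LD at right angles to QL; with |LD| = 18.0 on the right of QL, D = L + 18.0·(0.9694, -0.2453) = (76.20, 24.62). Then |KD| = |D − K| = 80.08.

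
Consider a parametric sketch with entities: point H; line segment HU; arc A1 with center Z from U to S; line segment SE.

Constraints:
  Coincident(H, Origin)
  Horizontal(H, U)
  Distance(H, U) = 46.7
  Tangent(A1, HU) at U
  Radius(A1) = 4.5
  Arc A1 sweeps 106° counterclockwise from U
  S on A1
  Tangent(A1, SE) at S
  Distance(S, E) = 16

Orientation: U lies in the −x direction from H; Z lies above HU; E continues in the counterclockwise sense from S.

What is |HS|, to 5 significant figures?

42.761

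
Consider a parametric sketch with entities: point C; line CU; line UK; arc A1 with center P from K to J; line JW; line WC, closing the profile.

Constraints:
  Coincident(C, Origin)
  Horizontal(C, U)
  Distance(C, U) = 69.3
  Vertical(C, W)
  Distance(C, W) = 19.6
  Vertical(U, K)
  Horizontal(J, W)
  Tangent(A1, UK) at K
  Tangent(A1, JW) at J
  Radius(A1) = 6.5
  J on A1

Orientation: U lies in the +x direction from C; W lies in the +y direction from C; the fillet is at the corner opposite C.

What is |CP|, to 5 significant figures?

64.152

C is at the origin; CU is horizontal with |CU| = 69.3 and U on the +x side, so U = (69.300, 0.0000). CW is vertical with |CW| = 19.6 and W on the +y side, so W = (0.0000, 19.600). The virtual corner opposite C is at (69.300, 19.600). Since A1 is tangent to UK there, PK ⟂ UK and tangency of A1 to JW means the radius PJ is perpendicular to JW, with radius 6.5, so the center P sits 6.5 in from both sides at P = (62.800, 13.100). Then |CP| = |P − C| = 64.152.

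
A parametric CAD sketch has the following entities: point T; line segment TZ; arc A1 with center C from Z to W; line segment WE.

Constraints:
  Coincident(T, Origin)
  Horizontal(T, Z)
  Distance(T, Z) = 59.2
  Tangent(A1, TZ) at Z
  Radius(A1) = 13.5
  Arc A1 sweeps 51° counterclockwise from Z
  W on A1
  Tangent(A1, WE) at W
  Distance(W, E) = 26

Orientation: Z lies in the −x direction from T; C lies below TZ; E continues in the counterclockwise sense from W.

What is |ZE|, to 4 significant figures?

36.83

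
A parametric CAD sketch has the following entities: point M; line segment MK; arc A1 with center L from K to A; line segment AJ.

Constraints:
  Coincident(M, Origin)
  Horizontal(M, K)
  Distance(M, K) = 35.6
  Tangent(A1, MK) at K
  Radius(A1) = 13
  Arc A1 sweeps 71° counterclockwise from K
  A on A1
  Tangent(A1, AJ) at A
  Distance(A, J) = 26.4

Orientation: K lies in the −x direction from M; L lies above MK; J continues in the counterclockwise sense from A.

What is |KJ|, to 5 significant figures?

39.673

M is at the origin; M and K share the same y with |MK| = 35.6 and K on the −x side, so K = (-35.600, 0.0000). Tangency of A1 to MK means the radius LK is perpendicular to MK, so L = K + (0, 13) = (-35.600, 13.000). On A1, K sits at bearing -90° from L; a 71° counterclockwise sweep puts A at bearing -19°, so A = L + 13.0·(cos -19°, sin -19°) = (-23.308, 8.7676). Since A1 is tangent to AJ there, LA ⟂ AJ, so AJ runs along (−sin -19°, cos -19°); with |AJ| = 26.4, J = (-14.713, 33.729). Then |KJ| = |J − K| = 39.673.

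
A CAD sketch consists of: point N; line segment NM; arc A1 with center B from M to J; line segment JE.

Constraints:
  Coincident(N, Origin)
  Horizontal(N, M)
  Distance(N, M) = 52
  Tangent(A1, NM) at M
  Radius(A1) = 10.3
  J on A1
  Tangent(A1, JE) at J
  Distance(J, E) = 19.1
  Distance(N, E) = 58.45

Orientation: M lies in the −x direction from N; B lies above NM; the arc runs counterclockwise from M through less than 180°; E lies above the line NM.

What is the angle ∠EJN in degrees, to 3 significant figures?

129°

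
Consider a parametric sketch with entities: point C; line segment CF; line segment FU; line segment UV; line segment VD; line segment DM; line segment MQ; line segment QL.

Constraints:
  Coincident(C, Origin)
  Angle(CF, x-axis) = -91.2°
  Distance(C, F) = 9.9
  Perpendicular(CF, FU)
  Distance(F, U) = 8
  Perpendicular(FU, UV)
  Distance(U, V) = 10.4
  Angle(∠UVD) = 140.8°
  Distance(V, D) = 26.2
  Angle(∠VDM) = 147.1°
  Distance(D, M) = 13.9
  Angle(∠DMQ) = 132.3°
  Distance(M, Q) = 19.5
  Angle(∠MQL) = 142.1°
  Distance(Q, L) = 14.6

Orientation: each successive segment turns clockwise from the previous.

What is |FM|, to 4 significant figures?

41.21

∠UVD = 140.8° gives VD at 49.60° from the x-axis; with |VD| = 26.2, D = (8.993, 20.62). ∠VDM = 147.1° gives DM at 16.70° from the x-axis; with |DM| = 13.9, M = (22.31, 24.61). Then |FM| = |M − F| = 41.21.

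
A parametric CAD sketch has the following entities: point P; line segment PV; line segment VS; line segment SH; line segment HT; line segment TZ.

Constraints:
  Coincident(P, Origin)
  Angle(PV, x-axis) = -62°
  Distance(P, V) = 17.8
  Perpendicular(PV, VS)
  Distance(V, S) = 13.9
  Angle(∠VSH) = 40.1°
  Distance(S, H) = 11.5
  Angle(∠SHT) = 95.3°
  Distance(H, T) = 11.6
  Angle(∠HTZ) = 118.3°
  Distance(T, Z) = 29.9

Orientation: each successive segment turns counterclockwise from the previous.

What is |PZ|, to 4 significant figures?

47.53

P is at the origin; PV runs at -62.0° with length 17.8, so V = (8.357, -15.72). PV ⟂ VS, so VS runs at 28.00°; with |VS| = 13.9, S = (20.63, -9.191). ∠VSH = 40.1° gives SH at 167.9° from the x-axis; with |SH| = 11.5, H = (9.385, -6.780). ∠SHT = 95.3° gives HT at -107.4° from the x-axis; with |HT| = 11.6, T = (5.916, -17.85). ∠HTZ = 118.3° gives TZ at -45.70° from the x-axis; with |TZ| = 29.9, Z = (26.80, -39.25). Then |PZ| = |Z − P| = 47.53.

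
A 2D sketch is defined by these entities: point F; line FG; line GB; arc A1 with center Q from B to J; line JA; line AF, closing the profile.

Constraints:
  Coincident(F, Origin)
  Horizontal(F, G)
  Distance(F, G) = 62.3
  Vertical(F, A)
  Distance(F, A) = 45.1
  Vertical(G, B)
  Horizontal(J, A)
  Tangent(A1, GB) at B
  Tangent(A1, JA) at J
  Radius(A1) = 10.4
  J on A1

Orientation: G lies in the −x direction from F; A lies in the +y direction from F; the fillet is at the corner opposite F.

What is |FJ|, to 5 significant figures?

68.758

F is at the origin; F and G share the same y with |FG| = 62.3 and G on the −x side, so G = (-62.300, 0.0000). F and A share the same x with |FA| = 45.1 and A on the +y side, so A = (0.0000, 45.100). The virtual corner opposite F is at (-62.300, 45.100). A1 meets GB tangentially, so QB is at right angles to GB and A1 meets JA tangentially, so QJ is at right angles to JA, with radius 10.4, so the center Q sits 10.4 in from both sides at Q = (-51.900, 34.700). That places the tangent points at B = (-62.300, 34.700) on GB and J = (-51.900, 45.100) on JA. Then |FJ| = |J − F| = 68.758.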